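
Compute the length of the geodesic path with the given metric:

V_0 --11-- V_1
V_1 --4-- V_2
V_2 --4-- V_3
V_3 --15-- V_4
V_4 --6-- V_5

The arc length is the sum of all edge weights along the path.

Arc length = 11 + 4 + 4 + 15 + 6 = 40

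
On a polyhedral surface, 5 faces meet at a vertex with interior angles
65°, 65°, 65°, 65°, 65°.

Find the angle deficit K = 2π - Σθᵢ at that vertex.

Sum of angles = 325°. K = 360° - 325° = 35°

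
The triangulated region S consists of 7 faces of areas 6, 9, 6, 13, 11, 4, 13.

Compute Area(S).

6 + 9 + 6 + 13 + 11 + 4 + 13 = 62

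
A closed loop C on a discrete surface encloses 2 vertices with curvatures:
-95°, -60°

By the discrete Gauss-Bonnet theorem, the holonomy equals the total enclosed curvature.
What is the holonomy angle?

Holonomy = total enclosed curvature = (-95°) + (-60°) = -155°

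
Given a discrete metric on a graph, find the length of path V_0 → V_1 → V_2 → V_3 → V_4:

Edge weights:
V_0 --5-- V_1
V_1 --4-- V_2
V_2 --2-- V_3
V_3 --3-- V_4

Arc length = 5 + 4 + 2 + 3 = 14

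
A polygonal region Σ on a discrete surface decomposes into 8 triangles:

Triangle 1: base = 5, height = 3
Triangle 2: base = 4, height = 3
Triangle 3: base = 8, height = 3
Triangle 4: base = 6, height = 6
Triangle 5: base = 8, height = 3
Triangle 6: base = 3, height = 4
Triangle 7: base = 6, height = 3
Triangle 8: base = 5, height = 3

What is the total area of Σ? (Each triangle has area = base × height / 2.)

(1/2)×5×3 + (1/2)×4×3 + (1/2)×8×3 + (1/2)×6×6 + (1/2)×8×3 + (1/2)×3×4 + (1/2)×6×3 + (1/2)×5×3 = 78.0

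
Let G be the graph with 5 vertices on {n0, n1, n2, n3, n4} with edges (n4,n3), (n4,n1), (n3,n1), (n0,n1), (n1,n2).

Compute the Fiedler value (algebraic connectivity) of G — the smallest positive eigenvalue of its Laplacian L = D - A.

Degrees: deg(n0) = 1, deg(n1) = 4, deg(n2) = 1, deg(n3) = 2, deg(n4) = 2.
L = D − A with rows/columns ordered (n0, n1, n2, n3, n4):
  [ 1, -1,  0,  0,  0]
  [-1,  4, -1, -1, -1]
  [ 0, -1,  1,  0,  0]
  [ 0, -1,  0,  2, -1]
  [ 0, -1,  0, -1,  2]
Characteristic polynomial: det(λI − L) = λ(λ − 1)²(λ − 3)(λ − 5).
Roots: λ = 0; (λ − 1) = 0 ⇒ λ = 1 (multiplicity 2); (λ − 3) = 0 ⇒ λ = 3; (λ − 5) = 0 ⇒ λ = 5.
(Check: the roots sum (with multiplicity) to 10, matching trace L = Σdeg = 2·5 = 10.)
Laplacian eigenvalues: [0.0, 1.0, 1.0, 3.0, 5.0]. Algebraic connectivity (smallest non-zero eigenvalue) = 1.0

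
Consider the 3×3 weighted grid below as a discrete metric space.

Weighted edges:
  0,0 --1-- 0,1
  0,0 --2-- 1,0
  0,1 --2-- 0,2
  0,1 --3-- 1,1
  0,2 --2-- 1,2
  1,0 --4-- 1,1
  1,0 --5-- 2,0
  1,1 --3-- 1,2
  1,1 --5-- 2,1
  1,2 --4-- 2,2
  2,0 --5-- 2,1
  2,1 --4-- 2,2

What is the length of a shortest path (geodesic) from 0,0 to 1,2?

Shortest path: 0,0 → 0,1 → 0,2 → 1,2, total weight = 5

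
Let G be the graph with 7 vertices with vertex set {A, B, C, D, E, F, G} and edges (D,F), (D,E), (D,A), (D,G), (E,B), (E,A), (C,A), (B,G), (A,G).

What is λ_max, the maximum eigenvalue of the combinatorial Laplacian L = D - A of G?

Degrees: deg(A) = 4, deg(B) = 2, deg(C) = 1, deg(D) = 4, deg(E) = 3, deg(F) = 1, deg(G) = 3.
L = D − A with rows/columns ordered (A, B, C, D, E, F, G):
  [ 4,  0, -1, -1, -1,  0, -1]
  [ 0,  2,  0,  0, -1,  0, -1]
  [-1,  0,  1,  0,  0,  0,  0]
  [-1,  0,  0,  4, -1, -1, -1]
  [-1, -1,  0, -1,  3,  0,  0]
  [ 0,  0,  0, -1,  0,  1,  0]
  [-1, -1,  0, -1,  0,  0,  3]
Characteristic polynomial: det(λI − L) = λ(λ² − 6λ + 4)(λ − 1)(λ² − 8λ + 14)(λ − 3).
Roots: λ = 0; (λ² − 6λ + 4) = 0 ⇒ λ = 3 ± √5 ≈ 0.7639, 5.2361; (λ − 1) = 0 ⇒ λ = 1; (λ² − 8λ + 14) = 0 ⇒ λ = 4 ± √2 ≈ 2.5858, 5.4142; (λ − 3) = 0 ⇒ λ = 3.
(Check: the roots sum (with multiplicity) to 18, matching trace L = Σdeg = 2·9 = 18.)
Laplacian eigenvalues: [0.0, 0.7639, 1.0, 2.5858, 3.0, 5.2361, 5.4142]. Largest eigenvalue (spectral radius) = 5.4142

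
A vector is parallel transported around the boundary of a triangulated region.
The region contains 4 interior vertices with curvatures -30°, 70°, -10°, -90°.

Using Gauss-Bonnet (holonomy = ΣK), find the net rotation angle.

Holonomy = total enclosed curvature = (-30°) + 70° + (-10°) + (-90°) = -60°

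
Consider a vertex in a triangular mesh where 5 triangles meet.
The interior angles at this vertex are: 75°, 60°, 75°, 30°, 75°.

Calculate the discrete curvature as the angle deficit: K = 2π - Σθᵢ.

Sum of angles = 315°. K = 360° - 315° = 45°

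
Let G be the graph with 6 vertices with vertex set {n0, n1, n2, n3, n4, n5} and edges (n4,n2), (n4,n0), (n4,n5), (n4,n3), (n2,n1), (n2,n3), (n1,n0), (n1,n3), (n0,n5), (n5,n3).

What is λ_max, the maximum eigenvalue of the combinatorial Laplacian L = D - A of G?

Degrees: deg(n0) = 3, deg(n1) = 3, deg(n2) = 3, deg(n3) = 4, deg(n4) = 4, deg(n5) = 3.
L = D − A with rows/columns ordered (n0, n1, n2, n3, n4, n5):
  [ 3, -1,  0,  0, -1, -1]
  [-1,  3, -1, -1,  0,  0]
  [ 0, -1,  3, -1, -1,  0]
  [ 0, -1, -1,  4, -1, -1]
  [-1,  0, -1, -1,  4, -1]
  [-1,  0,  0, -1, -1,  3]
Characteristic polynomial: det(λI − L) = λ(λ² − 8λ + 13)(λ − 3)(λ − 4)(λ − 5).
Roots: λ = 0; (λ² − 8λ + 13) = 0 ⇒ λ = 4 ± √3 ≈ 2.2679, 5.7321; (λ − 3) = 0 ⇒ λ = 3; (λ − 4) = 0 ⇒ λ = 4; (λ − 5) = 0 ⇒ λ = 5.
(Check: the roots sum (with multiplicity) to 20, matching trace L = Σdeg = 2·10 = 20.)
Laplacian eigenvalues: [0.0, 2.2679, 3.0, 4.0, 5.0, 5.7321]. Largest eigenvalue (spectral radius) = 5.7321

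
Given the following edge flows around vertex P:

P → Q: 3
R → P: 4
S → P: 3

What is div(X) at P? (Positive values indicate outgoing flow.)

Divergence = sum of outgoing flows = 3 + (-4) + (-3) = -4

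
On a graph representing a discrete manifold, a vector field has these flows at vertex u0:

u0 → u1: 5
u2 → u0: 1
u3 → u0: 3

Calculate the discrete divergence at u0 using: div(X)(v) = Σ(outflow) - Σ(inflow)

Divergence = sum of outgoing flows = 5 + (-1) + (-3) = 1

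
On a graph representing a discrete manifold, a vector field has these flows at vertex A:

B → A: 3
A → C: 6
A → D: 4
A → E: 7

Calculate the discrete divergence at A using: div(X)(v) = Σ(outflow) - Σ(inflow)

Divergence = sum of outgoing flows = (-3) + 6 + 4 + 7 = 14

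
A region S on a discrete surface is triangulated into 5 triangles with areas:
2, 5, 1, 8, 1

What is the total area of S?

2 + 5 + 1 + 8 + 1 = 17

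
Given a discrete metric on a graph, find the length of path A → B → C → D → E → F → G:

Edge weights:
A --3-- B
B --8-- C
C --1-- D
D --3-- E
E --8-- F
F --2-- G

Arc length = 3 + 8 + 1 + 3 + 8 + 2 = 25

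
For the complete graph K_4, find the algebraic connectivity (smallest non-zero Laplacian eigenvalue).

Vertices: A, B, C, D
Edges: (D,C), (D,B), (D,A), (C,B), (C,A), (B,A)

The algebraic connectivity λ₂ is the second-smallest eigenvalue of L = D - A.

For the complete graph K_n, L = nI − J (J = all-ones matrix). J has eigenvalues n (once, eigenvector 𝟙) and 0 (multiplicity n−1), so L has eigenvalues 0 (once) and n (multiplicity n−1). Here n = 4: eigenvalue 0 once and 4 with multiplicity 3.
Laplacian eigenvalues: [0.0, 4.0, 4.0, 4.0]. Algebraic connectivity (smallest non-zero eigenvalue) = 4.0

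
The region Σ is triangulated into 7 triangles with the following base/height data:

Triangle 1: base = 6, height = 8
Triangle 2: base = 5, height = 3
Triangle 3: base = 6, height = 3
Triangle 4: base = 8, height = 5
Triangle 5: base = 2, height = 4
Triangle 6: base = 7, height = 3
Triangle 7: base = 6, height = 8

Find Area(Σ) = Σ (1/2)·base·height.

(1/2)×6×8 + (1/2)×5×3 + (1/2)×6×3 + (1/2)×8×5 + (1/2)×2×4 + (1/2)×7×3 + (1/2)×6×8 = 99.0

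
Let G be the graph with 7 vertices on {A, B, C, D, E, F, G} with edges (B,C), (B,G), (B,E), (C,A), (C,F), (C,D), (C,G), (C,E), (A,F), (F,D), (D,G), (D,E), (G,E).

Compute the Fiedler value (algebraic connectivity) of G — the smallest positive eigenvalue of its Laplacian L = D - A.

Degrees: deg(A) = 2, deg(B) = 3, deg(C) = 6, deg(D) = 4, deg(E) = 4, deg(F) = 3, deg(G) = 4.
L = D − A with rows/columns ordered (A, B, C, D, E, F, G):
  [ 2,  0, -1,  0,  0, -1,  0]
  [ 0,  3, -1,  0, -1,  0, -1]
  [-1, -1,  6, -1, -1, -1, -1]
  [ 0,  0, -1,  4, -1, -1, -1]
  [ 0, -1, -1, -1,  4,  0, -1]
  [-1,  0, -1, -1,  0,  3,  0]
  [ 0, -1, -1, -1, -1,  0,  4]
Characteristic polynomial: det(λI − L) = λ(λ² − 7λ + 8)(λ − 3)(λ − 4)(λ − 5)(λ − 7).
Roots: λ = 0; (λ² − 7λ + 8) = 0 ⇒ λ = (7 ± √17)/2 ≈ 1.4384, 5.5616; (λ − 3) = 0 ⇒ λ = 3; (λ − 4) = 0 ⇒ λ = 4; (λ − 5) = 0 ⇒ λ = 5; (λ − 7) = 0 ⇒ λ = 7.
(Check: the roots sum (with multiplicity) to 26, matching trace L = Σdeg = 2·13 = 26.)
Laplacian eigenvalues: [0.0, 1.4384, 3.0, 4.0, 5.0, 5.5616, 7.0]. Algebraic connectivity (smallest non-zero eigenvalue) = 1.4384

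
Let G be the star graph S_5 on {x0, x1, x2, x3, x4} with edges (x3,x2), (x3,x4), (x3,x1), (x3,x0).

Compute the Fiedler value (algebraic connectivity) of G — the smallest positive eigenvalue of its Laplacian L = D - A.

The star S_5 is the complete bipartite graph K_{1,4} (one hub of degree 4, 4 leaves of degree 1). The Laplacian spectrum of K_{p,q} is 0, p (multiplicity q−1), q (multiplicity p−1), p+q. With p = 1, q = 4: 0 once, 1 with multiplicity 3, and 5 once. (Check: trace L = sum of degrees = 8 = 3·1 + 5.)
Laplacian eigenvalues: [0.0, 1.0, 1.0, 1.0, 5.0]. Algebraic connectivity (smallest non-zero eigenvalue) = 1.0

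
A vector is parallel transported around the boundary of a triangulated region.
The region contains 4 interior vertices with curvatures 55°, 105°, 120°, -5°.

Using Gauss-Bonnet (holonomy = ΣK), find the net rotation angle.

Holonomy = total enclosed curvature = 55° + 105° + 120° + (-5°) = 275°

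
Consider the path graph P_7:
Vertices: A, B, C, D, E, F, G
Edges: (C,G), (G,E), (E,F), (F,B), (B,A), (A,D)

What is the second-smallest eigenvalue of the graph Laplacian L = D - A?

The path graph P_n has Laplacian eigenvalues λ_k = 2 − 2cos(kπ/n), k = 0, 1, …, n−1. Here n = 7:
k=0: 2 − 2cos(0) = 0.0; k=1: 2 − 2cos(π/7) = 0.1981; k=2: 2 − 2cos(2π/7) = 0.753; k=3: 2 − 2cos(3π/7) = 1.555; k=4: 2 − 2cos(4π/7) = 2.445; k=5: 2 − 2cos(5π/7) = 3.247; k=6: 2 − 2cos(6π/7) = 3.8019.
Laplacian eigenvalues: [0.0, 0.1981, 0.753, 1.555, 2.445, 3.247, 3.8019]. Algebraic connectivity (smallest non-zero eigenvalue) = 0.1981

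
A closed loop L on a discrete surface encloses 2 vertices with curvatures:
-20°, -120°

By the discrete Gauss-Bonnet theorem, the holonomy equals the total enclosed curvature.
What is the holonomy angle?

Holonomy = total enclosed curvature = (-20°) + (-120°) = -140°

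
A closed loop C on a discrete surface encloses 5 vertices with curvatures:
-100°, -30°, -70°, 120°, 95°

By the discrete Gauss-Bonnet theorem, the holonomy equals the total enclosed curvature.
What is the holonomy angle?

Holonomy = total enclosed curvature = (-100°) + (-30°) + (-70°) + 120° + 95° = 15°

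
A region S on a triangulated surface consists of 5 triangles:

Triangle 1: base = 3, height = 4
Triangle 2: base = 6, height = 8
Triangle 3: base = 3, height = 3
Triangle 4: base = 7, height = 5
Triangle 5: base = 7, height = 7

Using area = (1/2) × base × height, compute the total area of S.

(1/2)×3×4 + (1/2)×6×8 + (1/2)×3×3 + (1/2)×7×5 + (1/2)×7×7 = 76.5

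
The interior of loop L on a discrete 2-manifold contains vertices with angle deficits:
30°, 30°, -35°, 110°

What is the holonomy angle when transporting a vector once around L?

Holonomy = total enclosed curvature = 30° + 30° + (-35°) + 110° = 135°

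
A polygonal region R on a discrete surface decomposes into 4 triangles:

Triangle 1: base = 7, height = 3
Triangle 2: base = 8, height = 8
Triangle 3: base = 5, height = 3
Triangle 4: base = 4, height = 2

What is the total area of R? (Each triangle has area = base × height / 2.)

(1/2)×7×3 + (1/2)×8×8 + (1/2)×5×3 + (1/2)×4×2 = 54.0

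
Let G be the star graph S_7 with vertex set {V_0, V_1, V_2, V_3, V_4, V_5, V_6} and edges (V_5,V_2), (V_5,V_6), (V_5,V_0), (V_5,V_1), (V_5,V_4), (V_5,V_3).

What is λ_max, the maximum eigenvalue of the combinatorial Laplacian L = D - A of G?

The star S_7 is the complete bipartite graph K_{1,6} (one hub of degree 6, 6 leaves of degree 1). The Laplacian spectrum of K_{p,q} is 0, p (multiplicity q−1), q (multiplicity p−1), p+q. With p = 1, q = 6: 0 once, 1 with multiplicity 5, and 7 once. (Check: trace L = sum of degrees = 12 = 5·1 + 7.)
Laplacian eigenvalues: [0.0, 1.0, 1.0, 1.0, 1.0, 1.0, 7.0]. Largest eigenvalue (spectral radius) = 7.0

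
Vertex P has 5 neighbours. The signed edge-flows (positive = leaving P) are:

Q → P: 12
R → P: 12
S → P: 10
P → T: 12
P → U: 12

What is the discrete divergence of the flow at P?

Divergence = sum of outgoing flows = (-12) + (-12) + (-10) + 12 + 12 = -10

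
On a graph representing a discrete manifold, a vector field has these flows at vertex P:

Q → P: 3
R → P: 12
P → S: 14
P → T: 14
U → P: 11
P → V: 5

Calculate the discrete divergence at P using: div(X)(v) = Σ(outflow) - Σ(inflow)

Divergence = sum of outgoing flows = (-3) + (-12) + 14 + 14 + (-11) + 5 = 7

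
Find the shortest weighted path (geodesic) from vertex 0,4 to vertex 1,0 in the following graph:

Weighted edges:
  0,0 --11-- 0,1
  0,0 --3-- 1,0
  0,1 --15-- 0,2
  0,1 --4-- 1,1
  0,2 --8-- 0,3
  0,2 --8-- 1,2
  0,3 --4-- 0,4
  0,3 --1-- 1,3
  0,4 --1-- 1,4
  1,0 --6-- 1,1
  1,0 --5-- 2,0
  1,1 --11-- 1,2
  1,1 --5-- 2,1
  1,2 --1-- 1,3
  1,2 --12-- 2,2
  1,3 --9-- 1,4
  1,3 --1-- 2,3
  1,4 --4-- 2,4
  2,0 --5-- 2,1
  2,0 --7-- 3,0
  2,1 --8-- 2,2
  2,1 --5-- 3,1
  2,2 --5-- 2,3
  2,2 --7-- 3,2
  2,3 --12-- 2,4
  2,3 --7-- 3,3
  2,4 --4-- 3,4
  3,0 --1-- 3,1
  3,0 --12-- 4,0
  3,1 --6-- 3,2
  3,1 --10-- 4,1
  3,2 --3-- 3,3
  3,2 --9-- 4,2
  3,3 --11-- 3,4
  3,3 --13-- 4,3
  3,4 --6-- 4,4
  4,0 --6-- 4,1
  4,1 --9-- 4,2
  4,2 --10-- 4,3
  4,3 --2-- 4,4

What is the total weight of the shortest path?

Shortest path: 0,4 → 0,3 → 1,3 → 1,2 → 1,1 → 1,0, total weight = 23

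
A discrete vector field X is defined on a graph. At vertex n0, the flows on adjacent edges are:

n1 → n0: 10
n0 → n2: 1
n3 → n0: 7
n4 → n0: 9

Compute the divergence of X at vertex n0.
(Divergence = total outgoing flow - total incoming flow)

Divergence = sum of outgoing flows = (-10) + 1 + (-7) + (-9) = -25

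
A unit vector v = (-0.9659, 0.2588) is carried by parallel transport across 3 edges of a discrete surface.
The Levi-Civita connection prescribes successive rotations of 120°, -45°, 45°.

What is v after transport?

Total rotation: 120° + (-45°) + 45° = 120°. Final vector: (0.2588, -0.9659)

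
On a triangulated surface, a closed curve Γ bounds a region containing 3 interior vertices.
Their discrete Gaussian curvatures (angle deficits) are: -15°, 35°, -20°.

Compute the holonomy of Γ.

Holonomy = total enclosed curvature = (-15°) + 35° + (-20°) = 0°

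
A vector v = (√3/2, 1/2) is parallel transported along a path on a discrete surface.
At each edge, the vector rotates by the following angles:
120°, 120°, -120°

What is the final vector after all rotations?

Total rotation: 120° + 120° + (-120°) = 120°. Final vector: (-0.8660, 0.5000)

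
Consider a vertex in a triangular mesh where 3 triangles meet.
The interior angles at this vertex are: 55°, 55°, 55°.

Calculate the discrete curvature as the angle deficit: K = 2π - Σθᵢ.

Sum of angles = 165°. K = 360° - 165° = 195°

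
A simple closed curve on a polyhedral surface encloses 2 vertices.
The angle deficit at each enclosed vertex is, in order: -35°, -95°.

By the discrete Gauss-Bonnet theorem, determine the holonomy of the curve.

Holonomy = total enclosed curvature = (-35°) + (-95°) = -130°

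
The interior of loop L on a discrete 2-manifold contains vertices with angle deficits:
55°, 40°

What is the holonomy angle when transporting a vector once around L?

Holonomy = total enclosed curvature = 55° + 40° = 95°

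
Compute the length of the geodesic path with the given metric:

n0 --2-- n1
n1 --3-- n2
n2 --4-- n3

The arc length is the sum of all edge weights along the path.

Arc length = 2 + 3 + 4 = 9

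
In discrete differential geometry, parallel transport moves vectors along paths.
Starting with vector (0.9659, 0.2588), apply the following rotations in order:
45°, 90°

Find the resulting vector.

Total rotation: 45° + 90° = 135°. Final vector: (-0.8660, 0.5000)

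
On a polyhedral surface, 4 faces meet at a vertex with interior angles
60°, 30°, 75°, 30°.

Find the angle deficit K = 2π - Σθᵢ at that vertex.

Sum of angles = 195°. K = 360° - 195° = 165° = 11π/12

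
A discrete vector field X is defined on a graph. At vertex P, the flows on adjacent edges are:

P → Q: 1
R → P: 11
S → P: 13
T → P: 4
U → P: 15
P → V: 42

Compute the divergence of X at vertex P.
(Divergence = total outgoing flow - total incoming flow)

Divergence = sum of outgoing flows = 1 + (-11) + (-13) + (-4) + (-15) + 42 = 0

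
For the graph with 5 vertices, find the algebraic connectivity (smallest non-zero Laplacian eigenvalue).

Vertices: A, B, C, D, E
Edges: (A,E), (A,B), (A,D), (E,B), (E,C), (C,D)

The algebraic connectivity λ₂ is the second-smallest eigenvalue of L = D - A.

Degrees: deg(A) = 3, deg(B) = 2, deg(C) = 2, deg(D) = 2, deg(E) = 3.
L = D − A with rows/columns ordered (A, B, C, D, E):
  [ 3, -1,  0, -1, -1]
  [-1,  2,  0,  0, -1]
  [ 0,  0,  2, -1, -1]
  [-1,  0, -1,  2,  0]
  [-1, -1, -1,  0,  3]
Characteristic polynomial: det(λI − L) = λ(λ² − 5λ + 5)(λ² − 7λ + 11).
Roots: λ = 0; (λ² − 5λ + 5) = 0 ⇒ λ = (5 ± √5)/2 ≈ 1.382, 3.618; (λ² − 7λ + 11) = 0 ⇒ λ = (7 ± √5)/2 ≈ 2.382, 4.618.
(Check: the roots sum (with multiplicity) to 12, matching trace L = Σdeg = 2·6 = 12.)
Laplacian eigenvalues: [0.0, 1.382, 2.382, 3.618, 4.618]. Algebraic connectivity (smallest non-zero eigenvalue) = 1.382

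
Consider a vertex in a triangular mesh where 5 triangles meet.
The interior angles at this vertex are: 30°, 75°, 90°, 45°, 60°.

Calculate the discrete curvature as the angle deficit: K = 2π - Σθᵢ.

Sum of angles = 300°. K = 360° - 300° = 60° = π/3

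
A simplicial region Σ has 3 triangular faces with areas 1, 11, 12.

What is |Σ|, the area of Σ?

1 + 11 + 12 = 24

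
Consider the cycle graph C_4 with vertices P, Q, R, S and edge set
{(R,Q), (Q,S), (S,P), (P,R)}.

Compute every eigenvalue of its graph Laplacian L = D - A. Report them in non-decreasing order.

The cycle graph C_n has Laplacian eigenvalues λ_k = 2 − 2cos(2πk/n), k = 0, 1, …, n−1. Here n = 4:
k=0: 2 − 2cos(0) = 0.0; k=1: 2 − 2cos(π/2) = 2.0; k=2: 2 − 2cos(π) = 4.0; k=3: 2 − 2cos(3π/2) = 2.0.
Laplacian eigenvalues (increasing order): [0.0, 2.0, 2.0, 4.0]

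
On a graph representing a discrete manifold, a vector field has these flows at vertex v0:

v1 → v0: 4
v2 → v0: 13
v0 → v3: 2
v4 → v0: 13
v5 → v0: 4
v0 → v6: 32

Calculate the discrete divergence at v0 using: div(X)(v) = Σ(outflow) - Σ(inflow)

Divergence = sum of outgoing flows = (-4) + (-13) + 2 + (-13) + (-4) + 32 = 0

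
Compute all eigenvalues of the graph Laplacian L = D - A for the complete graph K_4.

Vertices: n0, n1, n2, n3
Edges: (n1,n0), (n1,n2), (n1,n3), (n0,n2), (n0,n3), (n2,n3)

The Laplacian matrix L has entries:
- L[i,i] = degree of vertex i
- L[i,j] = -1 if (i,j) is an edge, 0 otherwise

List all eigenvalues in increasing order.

For the complete graph K_n, L = nI − J (J = all-ones matrix). J has eigenvalues n (once, eigenvector 𝟙) and 0 (multiplicity n−1), so L has eigenvalues 0 (once) and n (multiplicity n−1). Here n = 4: eigenvalue 0 once and 4 with multiplicity 3.
Laplacian eigenvalues (increasing order): [0.0, 4.0, 4.0, 4.0]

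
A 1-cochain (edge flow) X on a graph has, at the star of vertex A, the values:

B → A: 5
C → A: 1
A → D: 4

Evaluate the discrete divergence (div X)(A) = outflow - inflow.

Divergence = sum of outgoing flows = (-5) + (-1) + 4 = -2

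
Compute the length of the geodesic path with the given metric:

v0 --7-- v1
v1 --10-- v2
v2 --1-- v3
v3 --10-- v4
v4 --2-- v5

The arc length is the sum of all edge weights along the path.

Arc length = 7 + 10 + 1 + 10 + 2 = 30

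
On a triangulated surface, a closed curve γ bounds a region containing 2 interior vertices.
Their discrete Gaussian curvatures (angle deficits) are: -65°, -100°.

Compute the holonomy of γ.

Holonomy = total enclosed curvature = (-65°) + (-100°) = -165°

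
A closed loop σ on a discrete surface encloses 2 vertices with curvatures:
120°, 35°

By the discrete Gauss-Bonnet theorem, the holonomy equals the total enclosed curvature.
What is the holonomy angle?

Holonomy = total enclosed curvature = 120° + 35° = 155°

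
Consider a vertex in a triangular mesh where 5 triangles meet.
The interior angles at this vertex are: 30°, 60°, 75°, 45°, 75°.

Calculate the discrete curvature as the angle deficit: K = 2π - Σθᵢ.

Sum of angles = 285°. K = 360° - 285° = 75° = 5π/12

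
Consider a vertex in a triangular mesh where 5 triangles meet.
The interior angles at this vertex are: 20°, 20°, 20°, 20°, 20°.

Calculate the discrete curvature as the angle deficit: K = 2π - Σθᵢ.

Sum of angles = 100°. K = 360° - 100° = 260°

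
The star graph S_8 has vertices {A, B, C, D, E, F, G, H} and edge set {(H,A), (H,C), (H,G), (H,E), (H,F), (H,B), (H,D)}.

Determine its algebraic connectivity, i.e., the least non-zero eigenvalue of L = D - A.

The star S_8 is the complete bipartite graph K_{1,7} (one hub of degree 7, 7 leaves of degree 1). The Laplacian spectrum of K_{p,q} is 0, p (multiplicity q−1), q (multiplicity p−1), p+q. With p = 1, q = 7: 0 once, 1 with multiplicity 6, and 8 once. (Check: trace L = sum of degrees = 14 = 6·1 + 8.)
Laplacian eigenvalues: [0.0, 1.0, 1.0, 1.0, 1.0, 1.0, 1.0, 8.0]. Algebraic connectivity (smallest non-zero eigenvalue) = 1.0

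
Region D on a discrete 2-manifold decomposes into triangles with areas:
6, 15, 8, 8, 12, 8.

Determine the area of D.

6 + 15 + 8 + 8 + 12 + 8 = 57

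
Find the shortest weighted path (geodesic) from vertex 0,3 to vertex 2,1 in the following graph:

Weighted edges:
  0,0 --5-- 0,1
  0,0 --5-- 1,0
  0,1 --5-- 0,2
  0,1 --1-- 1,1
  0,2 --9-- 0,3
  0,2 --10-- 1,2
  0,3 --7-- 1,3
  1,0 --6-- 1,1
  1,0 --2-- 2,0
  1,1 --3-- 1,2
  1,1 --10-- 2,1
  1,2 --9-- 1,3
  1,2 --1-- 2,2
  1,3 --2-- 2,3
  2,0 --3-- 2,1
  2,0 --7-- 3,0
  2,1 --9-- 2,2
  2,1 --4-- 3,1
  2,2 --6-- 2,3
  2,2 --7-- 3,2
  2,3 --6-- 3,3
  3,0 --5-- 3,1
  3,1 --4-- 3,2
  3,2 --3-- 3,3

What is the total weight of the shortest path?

Shortest path: 0,3 → 1,3 → 2,3 → 2,2 → 2,1, total weight = 24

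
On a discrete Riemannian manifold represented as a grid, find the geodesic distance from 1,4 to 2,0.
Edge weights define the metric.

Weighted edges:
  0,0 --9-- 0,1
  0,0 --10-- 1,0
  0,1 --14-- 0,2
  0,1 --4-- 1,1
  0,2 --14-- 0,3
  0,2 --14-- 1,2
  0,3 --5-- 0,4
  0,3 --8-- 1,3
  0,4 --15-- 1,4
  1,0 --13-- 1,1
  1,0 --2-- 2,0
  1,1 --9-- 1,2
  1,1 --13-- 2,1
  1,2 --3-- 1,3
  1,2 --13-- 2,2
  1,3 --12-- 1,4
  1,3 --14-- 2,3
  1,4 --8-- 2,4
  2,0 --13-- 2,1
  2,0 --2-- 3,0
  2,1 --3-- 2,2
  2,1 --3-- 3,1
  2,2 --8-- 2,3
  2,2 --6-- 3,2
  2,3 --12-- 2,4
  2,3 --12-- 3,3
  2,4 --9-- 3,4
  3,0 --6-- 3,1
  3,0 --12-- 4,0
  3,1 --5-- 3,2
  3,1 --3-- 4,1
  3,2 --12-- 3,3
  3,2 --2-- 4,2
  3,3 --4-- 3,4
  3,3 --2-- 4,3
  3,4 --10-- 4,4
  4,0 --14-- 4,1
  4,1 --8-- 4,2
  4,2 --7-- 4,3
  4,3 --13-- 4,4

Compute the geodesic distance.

Shortest path: 1,4 → 1,3 → 1,2 → 1,1 → 1,0 → 2,0, total weight = 39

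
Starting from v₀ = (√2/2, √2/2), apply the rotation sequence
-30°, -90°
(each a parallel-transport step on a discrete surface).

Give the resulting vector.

Total rotation: (-30°) + (-90°) = -120°. Final vector: (0.2588, -0.9659)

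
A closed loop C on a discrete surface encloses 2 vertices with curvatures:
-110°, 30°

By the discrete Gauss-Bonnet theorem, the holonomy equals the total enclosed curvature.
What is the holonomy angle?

Holonomy = total enclosed curvature = (-110°) + 30° = -80°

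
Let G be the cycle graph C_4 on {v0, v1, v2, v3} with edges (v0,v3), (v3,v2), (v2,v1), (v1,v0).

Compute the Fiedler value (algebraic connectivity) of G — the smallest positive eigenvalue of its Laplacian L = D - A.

The cycle graph C_n has Laplacian eigenvalues λ_k = 2 − 2cos(2πk/n), k = 0, 1, …, n−1. Here n = 4:
k=0: 2 − 2cos(0) = 0.0; k=1: 2 − 2cos(π/2) = 2.0; k=2: 2 − 2cos(π) = 4.0; k=3: 2 − 2cos(3π/2) = 2.0.
Laplacian eigenvalues: [0.0, 2.0, 2.0, 4.0]. Algebraic connectivity (smallest non-zero eigenvalue) = 2.0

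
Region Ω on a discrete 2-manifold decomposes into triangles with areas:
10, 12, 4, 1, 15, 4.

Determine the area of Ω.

10 + 12 + 4 + 1 + 15 + 4 = 46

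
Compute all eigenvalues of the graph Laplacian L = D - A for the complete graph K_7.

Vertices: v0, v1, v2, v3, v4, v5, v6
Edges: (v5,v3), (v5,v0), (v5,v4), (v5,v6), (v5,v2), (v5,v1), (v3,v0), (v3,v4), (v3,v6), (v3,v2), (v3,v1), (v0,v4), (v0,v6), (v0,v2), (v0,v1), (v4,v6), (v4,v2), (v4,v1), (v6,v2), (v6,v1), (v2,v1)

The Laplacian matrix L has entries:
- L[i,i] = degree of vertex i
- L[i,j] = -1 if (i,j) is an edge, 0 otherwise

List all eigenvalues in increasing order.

For the complete graph K_n, L = nI − J (J = all-ones matrix). J has eigenvalues n (once, eigenvector 𝟙) and 0 (multiplicity n−1), so L has eigenvalues 0 (once) and n (multiplicity n−1). Here n = 7: eigenvalue 0 once and 7 with multiplicity 6.
Laplacian eigenvalues (increasing order): [0.0, 7.0, 7.0, 7.0, 7.0, 7.0, 7.0]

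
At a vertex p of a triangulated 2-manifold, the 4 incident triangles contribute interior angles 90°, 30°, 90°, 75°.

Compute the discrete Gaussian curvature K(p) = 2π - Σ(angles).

Sum of angles = 285°. K = 360° - 285° = 75° = 5π/12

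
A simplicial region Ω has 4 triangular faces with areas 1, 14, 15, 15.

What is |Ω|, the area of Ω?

1 + 14 + 15 + 15 = 45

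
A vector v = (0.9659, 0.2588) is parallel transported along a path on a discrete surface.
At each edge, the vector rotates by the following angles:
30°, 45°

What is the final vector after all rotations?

Total rotation: 30° + 45° = 75°. Final vector: (0, 1)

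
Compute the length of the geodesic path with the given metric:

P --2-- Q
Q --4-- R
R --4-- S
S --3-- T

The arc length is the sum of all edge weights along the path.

Arc length = 2 + 4 + 4 + 3 = 13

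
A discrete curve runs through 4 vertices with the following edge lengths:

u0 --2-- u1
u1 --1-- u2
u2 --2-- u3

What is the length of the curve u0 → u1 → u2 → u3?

Arc length = 2 + 1 + 2 = 5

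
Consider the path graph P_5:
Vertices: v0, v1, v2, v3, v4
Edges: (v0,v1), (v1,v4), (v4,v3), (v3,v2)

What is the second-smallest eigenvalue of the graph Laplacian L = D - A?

The path graph P_n has Laplacian eigenvalues λ_k = 2 − 2cos(kπ/n), k = 0, 1, …, n−1. Here n = 5:
k=0: 2 − 2cos(0) = 0.0; k=1: 2 − 2cos(π/5) = 0.382; k=2: 2 − 2cos(2π/5) = 1.382; k=3: 2 − 2cos(3π/5) = 2.618; k=4: 2 − 2cos(4π/5) = 3.618.
Laplacian eigenvalues: [0.0, 0.382, 1.382, 2.618, 3.618]. Algebraic connectivity (smallest non-zero eigenvalue) = 0.382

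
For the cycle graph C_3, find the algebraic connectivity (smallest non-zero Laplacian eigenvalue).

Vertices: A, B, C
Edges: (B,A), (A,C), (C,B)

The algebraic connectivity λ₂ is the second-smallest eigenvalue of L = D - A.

The cycle graph C_n has Laplacian eigenvalues λ_k = 2 − 2cos(2πk/n), k = 0, 1, …, n−1. Here n = 3:
k=0: 2 − 2cos(0) = 0.0; k=1: 2 − 2cos(2π/3) = 3.0; k=2: 2 − 2cos(4π/3) = 3.0.
Laplacian eigenvalues: [0.0, 3.0, 3.0]. Algebraic connectivity (smallest non-zero eigenvalue) = 3.0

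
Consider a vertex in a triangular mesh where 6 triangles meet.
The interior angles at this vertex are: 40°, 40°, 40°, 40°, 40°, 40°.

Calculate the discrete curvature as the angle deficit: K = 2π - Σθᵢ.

Sum of angles = 240°. K = 360° - 240° = 120°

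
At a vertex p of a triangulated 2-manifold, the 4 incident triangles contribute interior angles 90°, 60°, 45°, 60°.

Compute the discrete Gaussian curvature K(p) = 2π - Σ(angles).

Sum of angles = 255°. K = 360° - 255° = 105° = 7π/12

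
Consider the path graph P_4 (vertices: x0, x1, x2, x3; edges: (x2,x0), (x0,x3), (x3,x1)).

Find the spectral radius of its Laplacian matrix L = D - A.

The path graph P_n has Laplacian eigenvalues λ_k = 2 − 2cos(kπ/n), k = 0, 1, …, n−1. Here n = 4:
k=0: 2 − 2cos(0) = 0.0; k=1: 2 − 2cos(π/4) = 0.5858; k=2: 2 − 2cos(π/2) = 2.0; k=3: 2 − 2cos(3π/4) = 3.4142.
Laplacian eigenvalues: [0.0, 0.5858, 2.0, 3.4142]. Largest eigenvalue (spectral radius) = 3.4142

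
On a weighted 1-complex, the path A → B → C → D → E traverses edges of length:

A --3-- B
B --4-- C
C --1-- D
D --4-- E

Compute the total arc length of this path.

Arc length = 3 + 4 + 1 + 4 = 12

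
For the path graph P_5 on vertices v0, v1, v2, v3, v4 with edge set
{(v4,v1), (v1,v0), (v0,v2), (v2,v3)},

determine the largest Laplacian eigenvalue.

The path graph P_n has Laplacian eigenvalues λ_k = 2 − 2cos(kπ/n), k = 0, 1, …, n−1. Here n = 5:
k=0: 2 − 2cos(0) = 0.0; k=1: 2 − 2cos(π/5) = 0.382; k=2: 2 − 2cos(2π/5) = 1.382; k=3: 2 − 2cos(3π/5) = 2.618; k=4: 2 − 2cos(4π/5) = 3.618.
Laplacian eigenvalues: [0.0, 0.382, 1.382, 2.618, 3.618]. Largest eigenvalue (spectral radius) = 3.618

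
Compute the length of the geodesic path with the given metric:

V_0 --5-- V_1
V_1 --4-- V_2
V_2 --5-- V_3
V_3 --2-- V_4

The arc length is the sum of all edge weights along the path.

Arc length = 5 + 4 + 5 + 2 = 16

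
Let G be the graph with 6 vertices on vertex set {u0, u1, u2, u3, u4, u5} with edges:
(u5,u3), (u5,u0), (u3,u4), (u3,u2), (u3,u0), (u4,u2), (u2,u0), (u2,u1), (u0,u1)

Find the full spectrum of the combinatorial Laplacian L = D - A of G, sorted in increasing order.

Degrees: deg(u0) = 4, deg(u1) = 2, deg(u2) = 4, deg(u3) = 4, deg(u4) = 2, deg(u5) = 2.
L = D − A with rows/columns ordered (u0, u1, u2, u3, u4, u5):
  [ 4, -1, -1, -1,  0, -1]
  [-1,  2, -1,  0,  0,  0]
  [-1, -1,  4, -1, -1,  0]
  [-1,  0, -1,  4, -1, -1]
  [ 0,  0, -1, -1,  2,  0]
  [-1,  0,  0, -1,  0,  2]
Characteristic polynomial: det(λI − L) = λ(λ² − 7λ + 9)²(λ − 4).
Roots: λ = 0; (λ² − 7λ + 9) = 0 ⇒ λ = (7 ± √13)/2 ≈ 1.6972, 5.3028 (multiplicity 2); (λ − 4) = 0 ⇒ λ = 4.
(Check: the roots sum (with multiplicity) to 18, matching trace L = Σdeg = 2·9 = 18.)
Laplacian eigenvalues (increasing order): [0.0, 1.6972, 1.6972, 4.0, 5.3028, 5.3028]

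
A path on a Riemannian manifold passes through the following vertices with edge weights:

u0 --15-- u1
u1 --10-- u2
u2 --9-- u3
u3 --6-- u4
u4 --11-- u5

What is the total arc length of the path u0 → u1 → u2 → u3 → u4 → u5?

Arc length = 15 + 10 + 9 + 6 + 11 = 51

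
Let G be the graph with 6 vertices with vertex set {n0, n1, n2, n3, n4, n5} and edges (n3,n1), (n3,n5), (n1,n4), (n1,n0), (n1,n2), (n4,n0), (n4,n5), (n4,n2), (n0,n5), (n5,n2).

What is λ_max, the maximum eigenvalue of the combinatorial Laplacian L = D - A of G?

Degrees: deg(n0) = 3, deg(n1) = 4, deg(n2) = 3, deg(n3) = 2, deg(n4) = 4, deg(n5) = 4.
L = D − A with rows/columns ordered (n0, n1, n2, n3, n4, n5):
  [ 3, -1,  0,  0, -1, -1]
  [-1,  4, -1, -1, -1,  0]
  [ 0, -1,  3,  0, -1, -1]
  [ 0, -1,  0,  2,  0, -1]
  [-1, -1, -1,  0,  4, -1]
  [-1,  0, -1, -1, -1,  4]
Characteristic polynomial: det(λI − L) = λ(λ − 2)(λ − 3)(λ − 4)(λ − 5)(λ − 6).
Roots: λ = 0; (λ − 2) = 0 ⇒ λ = 2; (λ − 3) = 0 ⇒ λ = 3; (λ − 4) = 0 ⇒ λ = 4; (λ − 5) = 0 ⇒ λ = 5; (λ − 6) = 0 ⇒ λ = 6.
(Check: the roots sum (with multiplicity) to 20, matching trace L = Σdeg = 2·10 = 20.)
Laplacian eigenvalues: [0.0, 2.0, 3.0, 4.0, 5.0, 6.0]. Largest eigenvalue (spectral radius) = 6.0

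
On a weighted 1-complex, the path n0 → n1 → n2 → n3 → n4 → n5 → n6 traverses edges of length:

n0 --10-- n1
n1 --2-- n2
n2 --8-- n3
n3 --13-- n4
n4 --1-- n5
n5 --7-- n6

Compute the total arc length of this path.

Arc length = 10 + 2 + 8 + 13 + 1 + 7 = 41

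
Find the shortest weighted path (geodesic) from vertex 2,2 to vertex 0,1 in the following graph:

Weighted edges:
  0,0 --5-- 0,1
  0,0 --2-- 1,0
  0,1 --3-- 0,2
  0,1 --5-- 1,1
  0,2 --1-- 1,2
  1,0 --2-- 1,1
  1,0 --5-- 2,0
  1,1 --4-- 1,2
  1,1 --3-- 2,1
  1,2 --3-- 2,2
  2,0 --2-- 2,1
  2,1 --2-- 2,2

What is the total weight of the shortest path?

Shortest path: 2,2 → 1,2 → 0,2 → 0,1, total weight = 7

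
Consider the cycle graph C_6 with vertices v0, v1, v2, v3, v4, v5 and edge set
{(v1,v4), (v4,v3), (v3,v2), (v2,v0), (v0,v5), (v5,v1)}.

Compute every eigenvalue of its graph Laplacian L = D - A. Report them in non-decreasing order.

The cycle graph C_n has Laplacian eigenvalues λ_k = 2 − 2cos(2πk/n), k = 0, 1, …, n−1. Here n = 6:
k=0: 2 − 2cos(0) = 0.0; k=1: 2 − 2cos(π/3) = 1.0; k=2: 2 − 2cos(2π/3) = 3.0; k=3: 2 − 2cos(π) = 4.0; k=4: 2 − 2cos(4π/3) = 3.0; k=5: 2 − 2cos(5π/3) = 1.0.
Laplacian eigenvalues (increasing order): [0.0, 1.0, 1.0, 3.0, 3.0, 4.0]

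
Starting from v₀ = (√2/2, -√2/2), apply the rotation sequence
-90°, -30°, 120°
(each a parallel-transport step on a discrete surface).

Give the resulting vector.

Total rotation: (-90°) + (-30°) + 120° = 0°. Final vector: (0.7071, -0.7071)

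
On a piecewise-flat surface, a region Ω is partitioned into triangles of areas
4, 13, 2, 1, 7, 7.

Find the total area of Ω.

4 + 13 + 2 + 1 + 7 + 7 = 34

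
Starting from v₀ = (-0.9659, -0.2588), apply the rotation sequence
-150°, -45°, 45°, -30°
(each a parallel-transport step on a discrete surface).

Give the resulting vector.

Total rotation: (-150°) + (-45°) + 45° + (-30°) = -180° ≡ 180° (mod 360°). Final vector: (0.9659, 0.2588)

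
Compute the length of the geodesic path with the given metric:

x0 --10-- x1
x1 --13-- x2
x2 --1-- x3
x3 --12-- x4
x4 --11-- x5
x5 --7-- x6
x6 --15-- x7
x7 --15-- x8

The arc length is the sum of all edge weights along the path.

Arc length = 10 + 13 + 1 + 12 + 11 + 7 + 15 + 15 = 84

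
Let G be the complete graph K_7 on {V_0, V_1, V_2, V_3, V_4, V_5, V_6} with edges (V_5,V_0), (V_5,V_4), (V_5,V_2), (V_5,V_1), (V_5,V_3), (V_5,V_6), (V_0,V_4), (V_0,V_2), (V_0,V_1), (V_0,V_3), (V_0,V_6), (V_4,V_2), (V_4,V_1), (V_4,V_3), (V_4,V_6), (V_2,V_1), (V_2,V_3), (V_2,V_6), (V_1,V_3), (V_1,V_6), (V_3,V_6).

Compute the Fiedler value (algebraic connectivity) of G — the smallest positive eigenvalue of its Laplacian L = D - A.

For the complete graph K_n, L = nI − J (J = all-ones matrix). J has eigenvalues n (once, eigenvector 𝟙) and 0 (multiplicity n−1), so L has eigenvalues 0 (once) and n (multiplicity n−1). Here n = 7: eigenvalue 0 once and 7 with multiplicity 6.
Laplacian eigenvalues: [0.0, 7.0, 7.0, 7.0, 7.0, 7.0, 7.0]. Algebraic connectivity (smallest non-zero eigenvalue) = 7.0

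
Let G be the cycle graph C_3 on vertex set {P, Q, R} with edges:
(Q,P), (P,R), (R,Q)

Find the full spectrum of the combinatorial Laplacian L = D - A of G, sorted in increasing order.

The cycle graph C_n has Laplacian eigenvalues λ_k = 2 − 2cos(2πk/n), k = 0, 1, …, n−1. Here n = 3:
k=0: 2 − 2cos(0) = 0.0; k=1: 2 − 2cos(2π/3) = 3.0; k=2: 2 − 2cos(4π/3) = 3.0.
Laplacian eigenvalues (increasing order): [0.0, 3.0, 3.0]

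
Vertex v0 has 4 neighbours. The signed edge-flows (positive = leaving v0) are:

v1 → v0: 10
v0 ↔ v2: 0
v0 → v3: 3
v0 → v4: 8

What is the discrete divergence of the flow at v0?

Divergence = sum of outgoing flows = (-10) + 0 + 3 + 8 = 1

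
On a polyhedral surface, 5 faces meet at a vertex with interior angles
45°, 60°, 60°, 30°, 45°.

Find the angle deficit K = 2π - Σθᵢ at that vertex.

Sum of angles = 240°. K = 360° - 240° = 120° = 2π/3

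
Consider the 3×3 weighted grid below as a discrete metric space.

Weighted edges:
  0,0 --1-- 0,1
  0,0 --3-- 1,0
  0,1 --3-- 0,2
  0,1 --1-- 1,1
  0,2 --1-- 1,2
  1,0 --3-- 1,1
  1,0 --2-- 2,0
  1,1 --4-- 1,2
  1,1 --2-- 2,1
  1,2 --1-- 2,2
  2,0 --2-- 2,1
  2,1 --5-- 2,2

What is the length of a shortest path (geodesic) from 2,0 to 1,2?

Shortest path: 2,0 → 2,1 → 1,1 → 1,2, total weight = 8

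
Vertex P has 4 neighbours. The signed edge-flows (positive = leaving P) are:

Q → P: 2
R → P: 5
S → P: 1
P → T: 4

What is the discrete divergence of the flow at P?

Divergence = sum of outgoing flows = (-2) + (-5) + (-1) + 4 = -4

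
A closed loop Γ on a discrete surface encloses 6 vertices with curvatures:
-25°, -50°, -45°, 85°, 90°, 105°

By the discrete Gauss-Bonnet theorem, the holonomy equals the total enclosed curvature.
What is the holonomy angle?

Holonomy = total enclosed curvature = (-25°) + (-50°) + (-45°) + 85° + 90° + 105° = 160°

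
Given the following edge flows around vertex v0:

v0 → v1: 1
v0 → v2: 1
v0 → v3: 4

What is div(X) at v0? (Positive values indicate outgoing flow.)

Divergence = sum of outgoing flows = 1 + 1 + 4 = 6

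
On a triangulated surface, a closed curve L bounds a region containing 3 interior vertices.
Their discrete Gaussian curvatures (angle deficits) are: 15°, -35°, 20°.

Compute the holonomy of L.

Holonomy = total enclosed curvature = 15° + (-35°) + 20° = 0°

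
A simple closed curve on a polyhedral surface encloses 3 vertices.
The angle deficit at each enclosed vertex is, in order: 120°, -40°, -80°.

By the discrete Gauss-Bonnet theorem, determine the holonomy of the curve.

Holonomy = total enclosed curvature = 120° + (-40°) + (-80°) = 0°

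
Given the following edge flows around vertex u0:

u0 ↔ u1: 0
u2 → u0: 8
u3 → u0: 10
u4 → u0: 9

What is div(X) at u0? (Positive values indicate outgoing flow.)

Divergence = sum of outgoing flows = 0 + (-8) + (-10) + (-9) = -27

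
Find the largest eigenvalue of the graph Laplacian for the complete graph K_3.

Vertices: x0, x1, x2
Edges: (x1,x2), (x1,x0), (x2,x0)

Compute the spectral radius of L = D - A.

For the complete graph K_n, L = nI − J (J = all-ones matrix). J has eigenvalues n (once, eigenvector 𝟙) and 0 (multiplicity n−1), so L has eigenvalues 0 (once) and n (multiplicity n−1). Here n = 3: eigenvalue 0 once and 3 with multiplicity 2.
Laplacian eigenvalues: [0.0, 3.0, 3.0]. Largest eigenvalue (spectral radius) = 3.0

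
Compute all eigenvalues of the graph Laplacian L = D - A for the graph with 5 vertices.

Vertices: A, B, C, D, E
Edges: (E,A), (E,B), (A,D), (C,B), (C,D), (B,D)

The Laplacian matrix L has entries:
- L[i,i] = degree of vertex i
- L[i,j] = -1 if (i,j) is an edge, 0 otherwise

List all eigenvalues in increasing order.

Degrees: deg(A) = 2, deg(B) = 3, deg(C) = 2, deg(D) = 3, deg(E) = 2.
L = D − A with rows/columns ordered (A, B, C, D, E):
  [ 2,  0,  0, -1, -1]
  [ 0,  3, -1, -1, -1]
  [ 0, -1,  2, -1,  0]
  [-1, -1, -1,  3,  0]
  [-1, -1,  0,  0,  2]
Characteristic polynomial: det(λI − L) = λ(λ² − 5λ + 5)(λ² − 7λ + 11).
Roots: λ = 0; (λ² − 5λ + 5) = 0 ⇒ λ = (5 ± √5)/2 ≈ 1.382, 3.618; (λ² − 7λ + 11) = 0 ⇒ λ = (7 ± √5)/2 ≈ 2.382, 4.618.
(Check: the roots sum (with multiplicity) to 12, matching trace L = Σdeg = 2·6 = 12.)
Laplacian eigenvalues (increasing order): [0.0, 1.382, 2.382, 3.618, 4.618]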